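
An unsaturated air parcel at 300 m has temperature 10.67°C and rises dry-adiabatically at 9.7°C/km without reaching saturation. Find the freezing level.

1400 m

Height above start = (10.67 − 0) / 9.7 = 1.1 km
Altitude = 300 m + 1100 m = 1400 m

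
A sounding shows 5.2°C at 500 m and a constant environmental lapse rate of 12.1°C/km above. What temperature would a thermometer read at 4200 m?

-39.57°C

500 → 4200 m (environmental, 12.1°C/km): ΔT = -12.1 × 3.7 = -44.77°C → T = -39.57°C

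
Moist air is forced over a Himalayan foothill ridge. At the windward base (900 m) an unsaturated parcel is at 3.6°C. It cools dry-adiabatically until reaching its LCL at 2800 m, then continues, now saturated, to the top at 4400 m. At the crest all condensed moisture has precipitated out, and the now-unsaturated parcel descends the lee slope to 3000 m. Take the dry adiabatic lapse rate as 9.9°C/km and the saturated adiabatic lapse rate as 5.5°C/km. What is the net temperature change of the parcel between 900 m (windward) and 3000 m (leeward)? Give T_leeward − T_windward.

900–2800 m, dry: Δz = 1.9 km ⇒ ΔT = -18.81°C; T = -15.21°C
2800–4400 m, saturated: Δz = 1.6 km ⇒ ΔT = -8.8°C; T = -24.01°C
4400–3000 m, dry descent: Δz = 1.4 km ⇒ ΔT = +13.86°C; T = -10.15°C
Net change vs windward start: -10.15 − 3.6 = -13.75°C

-13.75°C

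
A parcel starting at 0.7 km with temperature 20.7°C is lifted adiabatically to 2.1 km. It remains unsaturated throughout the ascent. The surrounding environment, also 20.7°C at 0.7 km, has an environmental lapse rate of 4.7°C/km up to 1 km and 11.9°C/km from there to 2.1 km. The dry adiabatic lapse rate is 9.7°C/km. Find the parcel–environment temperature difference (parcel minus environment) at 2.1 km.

+0.92°C (parcel warmer than environment)

Parcel:
  700–2100 m, dry: Δz = 1.4 km ⇒ ΔT = -13.58°C; T = 7.12°C
Environment:
  700–1000 m, environment, lower layer: Δz = 0.3 km ⇒ ΔT = -1.41°C; T = 19.29°C
  1000–2100 m, environment, upper layer: Δz = 1.1 km ⇒ ΔT = -13.09°C; T = 6.2°C
T_parcel − T_env = 7.12 − 6.2 = +0.92°C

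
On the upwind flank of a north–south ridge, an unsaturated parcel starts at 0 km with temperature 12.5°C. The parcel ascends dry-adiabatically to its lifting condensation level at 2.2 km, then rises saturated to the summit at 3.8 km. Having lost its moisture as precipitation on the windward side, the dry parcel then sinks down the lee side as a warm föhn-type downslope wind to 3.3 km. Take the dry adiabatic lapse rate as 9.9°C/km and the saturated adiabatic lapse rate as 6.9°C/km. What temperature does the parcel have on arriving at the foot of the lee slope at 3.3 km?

From 0 m to 2200 m (dry): cools by 9.9 × 2.2 = 21.78°C, giving -9.28°C.
From 2200 m to 3800 m (saturated): cools by 6.9 × 1.6 = 11.04°C, giving -20.32°C.
From 3800 m to 3300 m (dry descent): warms by 9.9 × 0.5 = 4.95°C, giving -15.37°C.

-15.37°C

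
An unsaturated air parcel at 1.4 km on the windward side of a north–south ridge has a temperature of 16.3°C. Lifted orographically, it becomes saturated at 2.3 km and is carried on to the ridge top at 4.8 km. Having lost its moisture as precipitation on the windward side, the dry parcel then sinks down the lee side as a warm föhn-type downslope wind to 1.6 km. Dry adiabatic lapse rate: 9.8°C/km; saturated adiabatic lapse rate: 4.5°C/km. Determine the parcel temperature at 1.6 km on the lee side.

27.59°C

1400 → 2300 m (dry, 9.8°C/km): ΔT = -9.8 × 0.9 = -8.82°C → T = 7.48°C
2300 → 4800 m (saturated, 4.5°C/km): ΔT = -4.5 × 2.5 = -11.25°C → T = -3.77°C
4800 → 1600 m (dry descent, 9.8°C/km): ΔT = +9.8 × 3.2 = +31.36°C → T = 27.59°C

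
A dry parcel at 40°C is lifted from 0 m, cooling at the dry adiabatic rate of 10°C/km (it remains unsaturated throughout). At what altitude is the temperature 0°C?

Height above start = (40 − 0) / 10 = 4 km
Altitude = 0 m + 4000 m = 4000 m

4000 m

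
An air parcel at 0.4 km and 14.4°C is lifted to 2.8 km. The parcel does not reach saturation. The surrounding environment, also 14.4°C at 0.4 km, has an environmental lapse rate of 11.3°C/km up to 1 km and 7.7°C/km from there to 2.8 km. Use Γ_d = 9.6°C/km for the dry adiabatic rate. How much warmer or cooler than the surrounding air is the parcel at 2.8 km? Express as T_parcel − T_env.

Parcel:
  400 → 2800 m (dry, 9.6°C/km): ΔT = -9.6 × 2.4 = -23.04°C → T = -8.64°C
Environment:
  400 → 1000 m (environment, lower layer, 11.3°C/km): ΔT = -11.3 × 0.6 = -6.78°C → T = 7.62°C
  1000 → 2800 m (environment, upper layer, 7.7°C/km): ΔT = -7.7 × 1.8 = -13.86°C → T = -6.24°C
T_parcel − T_env = -8.64 − (-6.24) = -2.4°C

-2.4°C (parcel cooler than environment)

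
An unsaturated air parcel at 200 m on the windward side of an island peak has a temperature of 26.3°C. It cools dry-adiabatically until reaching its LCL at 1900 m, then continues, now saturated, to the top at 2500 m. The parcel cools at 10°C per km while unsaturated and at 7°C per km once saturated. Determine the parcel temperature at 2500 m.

From 200 m to 1900 m (dry): cools by 10 × 1.7 = 17°C, giving 9.3°C.
From 1900 m to 2500 m (saturated): cools by 7 × 0.6 = 4.2°C, giving 5.1°C.

5.1°C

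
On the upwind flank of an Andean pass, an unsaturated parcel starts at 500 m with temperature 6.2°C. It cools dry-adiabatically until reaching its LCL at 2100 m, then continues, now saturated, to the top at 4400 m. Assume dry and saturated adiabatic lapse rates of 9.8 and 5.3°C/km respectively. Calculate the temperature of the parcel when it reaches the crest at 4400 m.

500 → 2100 m (dry, 9.8°C/km): ΔT = -9.8 × 1.6 = -15.68°C → T = -9.48°C
2100 → 4400 m (saturated, 5.3°C/km): ΔT = -5.3 × 2.3 = -12.19°C → T = -21.67°C

-21.67°C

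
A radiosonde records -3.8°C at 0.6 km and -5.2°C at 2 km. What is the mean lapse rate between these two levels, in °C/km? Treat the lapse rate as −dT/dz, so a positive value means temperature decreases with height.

1°C/km

Γ = −ΔT/Δz = (-3.8 − (-5.2)) / (2000 − 600) m
  = 1.4°C / 1.4 km = 1°C/km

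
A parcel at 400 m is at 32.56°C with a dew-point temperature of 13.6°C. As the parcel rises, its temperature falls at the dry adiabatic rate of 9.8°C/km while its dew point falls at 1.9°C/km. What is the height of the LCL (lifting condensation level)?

2800 m

T and T_d converge at 9.8 − 1.9 = 7.9°C per km
Height above start = (32.56 − 13.6) / 7.9 = 2.4 km
LCL altitude = 400 m + 2400 m = 2800 m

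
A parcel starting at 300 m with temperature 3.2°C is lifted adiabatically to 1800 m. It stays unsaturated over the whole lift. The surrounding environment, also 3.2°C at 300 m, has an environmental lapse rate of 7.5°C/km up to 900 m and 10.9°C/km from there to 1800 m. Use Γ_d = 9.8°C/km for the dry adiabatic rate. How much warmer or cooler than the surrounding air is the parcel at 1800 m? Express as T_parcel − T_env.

Parcel:
  From 300 m to 1800 m (dry): cools by 9.8 × 1.5 = 14.7°C, giving -11.5°C.
Environment:
  From 300 m to 900 m (environment, lower layer): cools by 7.5 × 0.6 = 4.5°C, giving -1.3°C.
  From 900 m to 1800 m (environment, upper layer): cools by 10.9 × 0.9 = 9.81°C, giving -11.11°C.
T_parcel − T_env = -11.5 − (-11.11) = -0.39°C

-0.39°C (parcel cooler than environment)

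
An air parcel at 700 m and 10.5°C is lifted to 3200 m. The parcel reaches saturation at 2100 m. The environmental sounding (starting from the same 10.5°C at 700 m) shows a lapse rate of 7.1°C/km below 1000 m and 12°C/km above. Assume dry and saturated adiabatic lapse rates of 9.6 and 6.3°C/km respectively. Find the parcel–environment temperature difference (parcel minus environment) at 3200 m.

+8.16°C (parcel warmer than environment)

Parcel:
  Dry to 2100 m: -9.6 × 1.4 km = -13.44°C, so T = -2.94°C.
  Saturated to 3200 m: -6.3 × 1.1 km = -6.93°C, so T = -9.87°C.
Environment:
  Environment, lower layer to 1000 m: -7.1 × 0.3 km = -2.13°C, so T = 8.37°C.
  Environment, upper layer to 3200 m: -12 × 2.2 km = -26.4°C, so T = -18.03°C.
T_parcel − T_env = -9.87 − (-18.03) = +8.16°C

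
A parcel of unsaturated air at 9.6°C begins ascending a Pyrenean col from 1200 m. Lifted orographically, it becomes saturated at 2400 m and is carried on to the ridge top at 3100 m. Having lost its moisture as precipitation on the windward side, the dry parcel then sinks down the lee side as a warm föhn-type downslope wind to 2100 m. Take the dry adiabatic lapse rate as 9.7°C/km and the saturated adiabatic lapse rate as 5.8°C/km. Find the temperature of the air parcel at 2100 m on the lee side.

3.6°C

1200 → 2400 m (dry, 9.7°C/km): ΔT = -9.7 × 1.2 = -11.64°C → T = -2.04°C
2400 → 3100 m (saturated, 5.8°C/km): ΔT = -5.8 × 0.7 = -4.06°C → T = -6.1°C
3100 → 2100 m (dry descent, 9.7°C/km): ΔT = +9.7 × 1 = +9.7°C → T = 3.6°C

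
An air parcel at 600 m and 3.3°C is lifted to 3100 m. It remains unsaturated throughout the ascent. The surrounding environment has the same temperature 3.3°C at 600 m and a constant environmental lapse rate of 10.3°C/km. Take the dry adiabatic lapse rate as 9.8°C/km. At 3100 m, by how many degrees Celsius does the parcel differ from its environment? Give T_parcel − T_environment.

+1.25°C (parcel warmer than environment)

Parcel:
  From 600 m to 3100 m (dry): cools by 9.8 × 2.5 = 24.5°C, giving -21.2°C.
Environment:
  From 600 m to 3100 m (environment): cools by 10.3 × 2.5 = 25.75°C, giving -22.45°C.
T_parcel − T_env = -21.2 − (-22.45) = +1.25°C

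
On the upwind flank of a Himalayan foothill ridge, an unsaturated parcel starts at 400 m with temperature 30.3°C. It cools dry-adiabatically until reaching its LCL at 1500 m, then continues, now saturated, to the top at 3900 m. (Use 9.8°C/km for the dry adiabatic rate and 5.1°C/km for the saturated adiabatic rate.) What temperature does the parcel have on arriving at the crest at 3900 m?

From 400 m to 1500 m (dry): cools by 9.8 × 1.1 = 10.78°C, giving 19.52°C.
From 1500 m to 3900 m (saturated): cools by 5.1 × 2.4 = 12.24°C, giving 7.28°C.

7.28°C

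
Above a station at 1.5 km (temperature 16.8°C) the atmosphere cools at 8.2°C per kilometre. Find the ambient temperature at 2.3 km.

1500–2300 m, environmental: Δz = 0.8 km ⇒ ΔT = -6.56°C; T = 10.24°C

10.24°C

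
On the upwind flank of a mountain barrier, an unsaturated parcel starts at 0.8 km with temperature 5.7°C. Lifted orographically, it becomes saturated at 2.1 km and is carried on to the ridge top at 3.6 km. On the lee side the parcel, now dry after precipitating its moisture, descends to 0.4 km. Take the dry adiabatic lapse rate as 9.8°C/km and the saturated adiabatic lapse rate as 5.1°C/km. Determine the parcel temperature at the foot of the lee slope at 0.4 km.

From 800 m to 2100 m (dry): cools by 9.8 × 1.3 = 12.74°C, giving -7.04°C.
From 2100 m to 3600 m (saturated): cools by 5.1 × 1.5 = 7.65°C, giving -14.69°C.
From 3600 m to 400 m (dry descent): warms by 9.8 × 3.2 = 31.36°C, giving 16.67°C.

16.67°C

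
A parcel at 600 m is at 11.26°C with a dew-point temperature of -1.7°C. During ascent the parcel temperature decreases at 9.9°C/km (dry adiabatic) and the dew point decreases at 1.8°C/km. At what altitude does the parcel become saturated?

T and T_d converge at 9.9 − 1.8 = 8.1°C per km
Height above start = (11.26 − (-1.7)) / 8.1 = 1.6 km
LCL altitude = 600 m + 1600 m = 2200 m

2200 m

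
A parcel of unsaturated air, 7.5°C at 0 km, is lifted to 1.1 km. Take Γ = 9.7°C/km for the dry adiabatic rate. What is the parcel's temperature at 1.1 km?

From 0 m to 1100 m (dry adiabatic): cools by 9.7 × 1.1 = 10.67°C, giving -3.17°C.

-3.17°C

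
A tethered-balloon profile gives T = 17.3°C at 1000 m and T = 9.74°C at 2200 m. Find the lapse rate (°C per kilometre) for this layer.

Γ = −ΔT/Δz = (17.3 − 9.74) / (2200 − 1000) m
  = 7.56°C / 1.2 km = 6.3°C/km

6.3°C/km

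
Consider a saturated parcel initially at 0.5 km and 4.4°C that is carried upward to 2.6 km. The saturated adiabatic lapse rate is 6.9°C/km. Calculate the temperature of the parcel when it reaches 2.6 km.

From 500 m to 2600 m (saturated adiabatic): cools by 6.9 × 2.1 = 14.49°C, giving -10.09°C.

-10.09°C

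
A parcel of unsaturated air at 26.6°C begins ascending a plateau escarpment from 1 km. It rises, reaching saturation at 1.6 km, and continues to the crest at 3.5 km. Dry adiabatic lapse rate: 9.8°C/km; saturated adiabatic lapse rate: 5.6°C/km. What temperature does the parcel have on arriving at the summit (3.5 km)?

10.08°C

Dry to 1600 m: -9.8 × 0.6 km = -5.88°C, so T = 20.72°C.
Saturated to 3500 m: -5.6 × 1.9 km = -10.64°C, so T = 10.08°C.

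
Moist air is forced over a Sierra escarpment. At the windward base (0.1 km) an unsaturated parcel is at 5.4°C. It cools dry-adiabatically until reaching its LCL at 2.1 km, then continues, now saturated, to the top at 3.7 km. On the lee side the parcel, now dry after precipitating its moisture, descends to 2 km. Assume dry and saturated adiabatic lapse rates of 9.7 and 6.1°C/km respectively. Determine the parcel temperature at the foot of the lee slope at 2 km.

100 → 2100 m (dry, 9.7°C/km): ΔT = -9.7 × 2 = -19.4°C → T = -14°C
2100 → 3700 m (saturated, 6.1°C/km): ΔT = -6.1 × 1.6 = -9.76°C → T = -23.76°C
3700 → 2000 m (dry descent, 9.7°C/km): ΔT = +9.7 × 1.7 = +16.49°C → T = -7.27°C

-7.27°C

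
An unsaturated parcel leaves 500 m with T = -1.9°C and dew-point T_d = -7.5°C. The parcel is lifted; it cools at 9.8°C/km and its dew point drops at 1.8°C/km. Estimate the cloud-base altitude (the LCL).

T and T_d converge at 9.8 − 1.8 = 8°C per km
Height above start = (-1.9 − (-7.5)) / 8 = 0.7 km
LCL altitude = 500 m + 700 m = 1200 m

1200 m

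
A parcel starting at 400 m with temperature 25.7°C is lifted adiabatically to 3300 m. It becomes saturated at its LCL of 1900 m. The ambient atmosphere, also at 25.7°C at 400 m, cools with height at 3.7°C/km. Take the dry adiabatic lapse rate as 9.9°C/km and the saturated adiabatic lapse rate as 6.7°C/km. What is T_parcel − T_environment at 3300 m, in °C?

Parcel:
  Dry to 1900 m: -9.9 × 1.5 km = -14.85°C, so T = 10.85°C.
  Saturated to 3300 m: -6.7 × 1.4 km = -9.38°C, so T = 1.47°C.
Environment:
  Environment to 3300 m: -3.7 × 2.9 km = -10.73°C, so T = 14.97°C.
T_parcel − T_env = 1.47 − 14.97 = -13.5°C

-13.5°C (parcel cooler than environment)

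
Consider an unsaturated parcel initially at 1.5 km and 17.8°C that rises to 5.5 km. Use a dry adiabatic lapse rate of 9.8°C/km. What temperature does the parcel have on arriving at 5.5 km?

From 1500 m to 5500 m (dry adiabatic): cools by 9.8 × 4 = 39.2°C, giving -21.4°C.

-21.4°C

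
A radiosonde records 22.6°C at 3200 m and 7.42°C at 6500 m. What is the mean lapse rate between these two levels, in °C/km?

Γ = −ΔT/Δz = (22.6 − 7.42) / (6500 − 3200) m
  = 15.18°C / 3.3 km = 4.6°C/km

4.6°C/km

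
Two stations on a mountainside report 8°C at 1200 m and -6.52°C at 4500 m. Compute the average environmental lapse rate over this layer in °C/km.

4.4°C/km

Γ = −ΔT/Δz = (8 − (-6.52)) / (4500 − 1200) m
  = 14.52°C / 3.3 km = 4.4°C/km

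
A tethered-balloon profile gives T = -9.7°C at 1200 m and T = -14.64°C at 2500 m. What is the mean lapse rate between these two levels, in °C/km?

3.8°C/km

Γ = −ΔT/Δz = (-9.7 − (-14.64)) / (2500 − 1200) m
  = 4.94°C / 1.3 km = 3.8°C/km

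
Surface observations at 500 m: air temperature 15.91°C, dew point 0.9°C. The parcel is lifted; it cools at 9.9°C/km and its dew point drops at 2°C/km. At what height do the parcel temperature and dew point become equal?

T and T_d converge at 9.9 − 2 = 7.9°C per km
Height above start = (15.91 − 0.9) / 7.9 = 1.9 km
LCL altitude = 500 m + 1900 m = 2400 m

2400 m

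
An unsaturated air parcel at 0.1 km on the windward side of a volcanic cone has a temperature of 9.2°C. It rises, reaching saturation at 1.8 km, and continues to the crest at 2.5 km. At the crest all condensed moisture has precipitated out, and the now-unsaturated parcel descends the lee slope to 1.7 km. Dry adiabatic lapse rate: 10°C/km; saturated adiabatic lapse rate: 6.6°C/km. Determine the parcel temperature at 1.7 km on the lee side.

From 100 m to 1800 m (dry): cools by 10 × 1.7 = 17°C, giving -7.8°C.
From 1800 m to 2500 m (saturated): cools by 6.6 × 0.7 = 4.62°C, giving -12.42°C.
From 2500 m to 1700 m (dry descent): warms by 10 × 0.8 = 8°C, giving -4.42°C.

-4.42°C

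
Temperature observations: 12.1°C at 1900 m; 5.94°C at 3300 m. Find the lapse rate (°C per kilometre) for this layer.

Γ = −ΔT/Δz = (12.1 − 5.94) / (3300 − 1900) m
  = 6.16°C / 1.4 km = 4.4°C/km

4.4°C/km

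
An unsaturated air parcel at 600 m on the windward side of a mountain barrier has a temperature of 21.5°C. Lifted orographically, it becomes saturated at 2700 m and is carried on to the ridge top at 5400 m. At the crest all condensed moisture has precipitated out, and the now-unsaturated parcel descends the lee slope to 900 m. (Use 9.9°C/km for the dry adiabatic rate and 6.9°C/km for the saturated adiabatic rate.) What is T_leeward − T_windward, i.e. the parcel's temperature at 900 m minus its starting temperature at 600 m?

+5.13°C

From 600 m to 2700 m (dry): cools by 9.9 × 2.1 = 20.79°C, giving 0.71°C.
From 2700 m to 5400 m (saturated): cools by 6.9 × 2.7 = 18.63°C, giving -17.92°C.
From 5400 m to 900 m (dry descent): warms by 9.9 × 4.5 = 44.55°C, giving 26.63°C.
Net change vs windward start: 26.63 − 21.5 = +5.13°C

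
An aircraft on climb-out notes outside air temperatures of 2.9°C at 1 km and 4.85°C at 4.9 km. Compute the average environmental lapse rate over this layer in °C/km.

-0.5°C/km

Γ = −ΔT/Δz = (2.9 − 4.85) / (4900 − 1000) m
  = -1.95°C / 3.9 km = -0.5°C/km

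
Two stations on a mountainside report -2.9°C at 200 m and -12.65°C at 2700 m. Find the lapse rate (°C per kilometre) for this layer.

3.9°C/km

Γ = −ΔT/Δz = (-2.9 − (-12.65)) / (2700 − 200) m
  = 9.75°C / 2.5 km = 3.9°C/km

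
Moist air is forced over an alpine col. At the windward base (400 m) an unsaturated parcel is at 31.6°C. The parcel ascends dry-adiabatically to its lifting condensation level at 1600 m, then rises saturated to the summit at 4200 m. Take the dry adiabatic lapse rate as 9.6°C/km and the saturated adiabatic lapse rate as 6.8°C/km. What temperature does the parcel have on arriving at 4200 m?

400 → 1600 m (dry, 9.6°C/km): ΔT = -9.6 × 1.2 = -11.52°C → T = 20.08°C
1600 → 4200 m (saturated, 6.8°C/km): ΔT = -6.8 × 2.6 = -17.68°C → T = 2.4°C

2.4°C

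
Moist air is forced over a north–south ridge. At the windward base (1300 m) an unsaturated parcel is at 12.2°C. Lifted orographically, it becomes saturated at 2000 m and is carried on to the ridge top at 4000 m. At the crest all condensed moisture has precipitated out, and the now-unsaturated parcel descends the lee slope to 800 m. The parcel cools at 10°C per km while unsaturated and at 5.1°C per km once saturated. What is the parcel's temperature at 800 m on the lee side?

27°C

1300–2000 m, dry: Δz = 0.7 km ⇒ ΔT = -7°C; T = 5.2°C
2000–4000 m, saturated: Δz = 2 km ⇒ ΔT = -10.2°C; T = -5°C
4000–800 m, dry descent: Δz = 3.2 km ⇒ ΔT = +32°C; T = 27°C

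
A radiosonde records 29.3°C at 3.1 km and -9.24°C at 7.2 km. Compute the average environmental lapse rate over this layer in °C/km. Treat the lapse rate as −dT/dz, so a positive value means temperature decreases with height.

9.4°C/km

Γ = −ΔT/Δz = (29.3 − (-9.24)) / (7200 − 3100) m
  = 38.54°C / 4.1 km = 9.4°C/km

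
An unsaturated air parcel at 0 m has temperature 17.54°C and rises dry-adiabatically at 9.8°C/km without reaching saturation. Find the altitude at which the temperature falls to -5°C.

2300 m

Height above start = (17.54 − (-5)) / 9.8 = 2.3 km
Altitude = 0 m + 2300 m = 2300 m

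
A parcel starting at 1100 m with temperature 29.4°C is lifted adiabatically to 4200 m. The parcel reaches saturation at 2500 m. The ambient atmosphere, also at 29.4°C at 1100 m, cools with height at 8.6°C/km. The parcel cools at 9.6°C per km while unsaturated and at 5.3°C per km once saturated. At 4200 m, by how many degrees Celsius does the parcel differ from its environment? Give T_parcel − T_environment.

Parcel:
  Dry to 2500 m: -9.6 × 1.4 km = -13.44°C, so T = 15.96°C.
  Saturated to 4200 m: -5.3 × 1.7 km = -9.01°C, so T = 6.95°C.
Environment:
  Environment to 4200 m: -8.6 × 3.1 km = -26.66°C, so T = 2.74°C.
T_parcel − T_env = 6.95 − 2.74 = +4.21°C

+4.21°C (parcel warmer than environment)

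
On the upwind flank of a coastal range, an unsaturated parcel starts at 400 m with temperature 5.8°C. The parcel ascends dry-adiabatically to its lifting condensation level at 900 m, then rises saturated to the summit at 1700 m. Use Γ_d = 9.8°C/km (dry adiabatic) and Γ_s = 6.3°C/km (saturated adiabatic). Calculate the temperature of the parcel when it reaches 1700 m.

-4.14°C

400 → 900 m (dry, 9.8°C/km): ΔT = -9.8 × 0.5 = -4.9°C → T = 0.9°C
900 → 1700 m (saturated, 6.3°C/km): ΔT = -6.3 × 0.8 = -5.04°C → T = -4.14°C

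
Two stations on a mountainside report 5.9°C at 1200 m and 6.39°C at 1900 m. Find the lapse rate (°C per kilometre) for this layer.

-0.7°C/km

Γ = −ΔT/Δz = (5.9 − 6.39) / (1900 − 1200) m
  = -0.49°C / 0.7 km = -0.7°C/km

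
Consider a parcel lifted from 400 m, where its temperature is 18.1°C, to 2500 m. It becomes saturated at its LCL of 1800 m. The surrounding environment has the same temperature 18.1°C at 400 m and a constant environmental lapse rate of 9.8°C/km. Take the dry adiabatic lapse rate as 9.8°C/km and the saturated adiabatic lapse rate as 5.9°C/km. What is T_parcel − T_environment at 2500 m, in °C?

Parcel:
  400 → 1800 m (dry, 9.8°C/km): ΔT = -9.8 × 1.4 = -13.72°C → T = 4.38°C
  1800 → 2500 m (saturated, 5.9°C/km): ΔT = -5.9 × 0.7 = -4.13°C → T = 0.25°C
Environment:
  400 → 2500 m (environment, 9.8°C/km): ΔT = -9.8 × 2.1 = -20.58°C → T = -2.48°C
T_parcel − T_env = 0.25 − (-2.48) = +2.73°C

+2.73°C (parcel warmer than environment)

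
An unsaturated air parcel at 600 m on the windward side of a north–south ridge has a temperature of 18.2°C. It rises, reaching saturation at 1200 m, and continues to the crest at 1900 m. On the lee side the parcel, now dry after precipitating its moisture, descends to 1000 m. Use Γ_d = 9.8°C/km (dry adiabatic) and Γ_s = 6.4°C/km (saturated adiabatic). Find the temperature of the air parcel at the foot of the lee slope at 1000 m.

600–1200 m, dry: Δz = 0.6 km ⇒ ΔT = -5.88°C; T = 12.32°C
1200–1900 m, saturated: Δz = 0.7 km ⇒ ΔT = -4.48°C; T = 7.84°C
1900–1000 m, dry descent: Δz = 0.9 km ⇒ ΔT = +8.82°C; T = 16.66°C

16.66°C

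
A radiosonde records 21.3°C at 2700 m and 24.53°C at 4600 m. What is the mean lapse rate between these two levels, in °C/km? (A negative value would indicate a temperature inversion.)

Γ = −ΔT/Δz = (21.3 − 24.53) / (4600 − 2700) m
  = -3.23°C / 1.9 km = -1.7°C/km

-1.7°C/km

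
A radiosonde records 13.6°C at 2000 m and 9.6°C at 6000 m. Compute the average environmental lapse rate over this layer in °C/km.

Γ = −ΔT/Δz = (13.6 − 9.6) / (6000 − 2000) m
  = 4°C / 4 km = 1°C/km

1°C/km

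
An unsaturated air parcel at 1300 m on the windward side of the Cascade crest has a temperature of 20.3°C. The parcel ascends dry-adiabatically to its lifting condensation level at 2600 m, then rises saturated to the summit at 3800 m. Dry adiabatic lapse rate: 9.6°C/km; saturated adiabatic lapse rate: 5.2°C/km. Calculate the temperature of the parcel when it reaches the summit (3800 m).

1.58°C

From 1300 m to 2600 m (dry): cools by 9.6 × 1.3 = 12.48°C, giving 7.82°C.
From 2600 m to 3800 m (saturated): cools by 5.2 × 1.2 = 6.24°C, giving 1.58°C.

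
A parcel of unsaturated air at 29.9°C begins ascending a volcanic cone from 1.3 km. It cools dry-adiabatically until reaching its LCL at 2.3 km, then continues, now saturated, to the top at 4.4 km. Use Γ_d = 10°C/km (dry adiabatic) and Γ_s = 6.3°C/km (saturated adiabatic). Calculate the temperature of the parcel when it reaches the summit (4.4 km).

Dry to 2300 m: -10 × 1 km = -10°C, so T = 19.9°C.
Saturated to 4400 m: -6.3 × 2.1 km = -13.23°C, so T = 6.67°C.

6.67°C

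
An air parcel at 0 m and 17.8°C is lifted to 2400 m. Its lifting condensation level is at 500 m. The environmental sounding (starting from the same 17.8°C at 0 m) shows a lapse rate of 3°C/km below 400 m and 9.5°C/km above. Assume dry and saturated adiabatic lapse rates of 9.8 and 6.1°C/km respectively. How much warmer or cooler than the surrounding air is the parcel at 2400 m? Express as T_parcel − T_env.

+3.71°C (parcel warmer than environment)

Parcel:
  0–500 m, dry: Δz = 0.5 km ⇒ ΔT = -4.9°C; T = 12.9°C
  500–2400 m, saturated: Δz = 1.9 km ⇒ ΔT = -11.59°C; T = 1.31°C
Environment:
  0–400 m, environment, lower layer: Δz = 0.4 km ⇒ ΔT = -1.2°C; T = 16.6°C
  400–2400 m, environment, upper layer: Δz = 2 km ⇒ ΔT = -19°C; T = -2.4°C
T_parcel − T_env = 1.31 − (-2.4) = +3.71°C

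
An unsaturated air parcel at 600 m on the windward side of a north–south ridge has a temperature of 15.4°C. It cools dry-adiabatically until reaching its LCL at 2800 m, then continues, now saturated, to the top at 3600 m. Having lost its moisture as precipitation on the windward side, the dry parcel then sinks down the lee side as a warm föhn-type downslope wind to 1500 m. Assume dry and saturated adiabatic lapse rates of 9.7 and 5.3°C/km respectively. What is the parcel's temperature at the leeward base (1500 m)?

10.19°C

600 → 2800 m (dry, 9.7°C/km): ΔT = -9.7 × 2.2 = -21.34°C → T = -5.94°C
2800 → 3600 m (saturated, 5.3°C/km): ΔT = -5.3 × 0.8 = -4.24°C → T = -10.18°C
3600 → 1500 m (dry descent, 9.7°C/km): ΔT = +9.7 × 2.1 = +20.37°C → T = 10.19°C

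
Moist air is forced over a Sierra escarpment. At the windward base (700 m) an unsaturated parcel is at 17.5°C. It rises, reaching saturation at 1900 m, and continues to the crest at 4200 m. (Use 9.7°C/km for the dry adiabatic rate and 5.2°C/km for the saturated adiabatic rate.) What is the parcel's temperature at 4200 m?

-6.1°C

Dry to 1900 m: -9.7 × 1.2 km = -11.64°C, so T = 5.86°C.
Saturated to 4200 m: -5.2 × 2.3 km = -11.96°C, so T = -6.1°C.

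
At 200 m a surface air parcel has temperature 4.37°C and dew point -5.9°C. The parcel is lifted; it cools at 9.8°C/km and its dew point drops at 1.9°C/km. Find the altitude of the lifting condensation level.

1500 m

T and T_d converge at 9.8 − 1.9 = 7.9°C per km
Height above start = (4.37 − (-5.9)) / 7.9 = 1.3 km
LCL altitude = 200 m + 1300 m = 1500 m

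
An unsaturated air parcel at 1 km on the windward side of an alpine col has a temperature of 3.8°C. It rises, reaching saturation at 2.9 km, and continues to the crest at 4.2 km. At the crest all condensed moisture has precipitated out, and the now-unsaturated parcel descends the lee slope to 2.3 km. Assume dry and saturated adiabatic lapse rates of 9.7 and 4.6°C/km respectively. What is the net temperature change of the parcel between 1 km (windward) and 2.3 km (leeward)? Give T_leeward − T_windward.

From 1000 m to 2900 m (dry): cools by 9.7 × 1.9 = 18.43°C, giving -14.63°C.
From 2900 m to 4200 m (saturated): cools by 4.6 × 1.3 = 5.98°C, giving -20.61°C.
From 4200 m to 2300 m (dry descent): warms by 9.7 × 1.9 = 18.43°C, giving -2.18°C.
Net change vs windward start: -2.18 − 3.8 = -5.98°C

-5.98°C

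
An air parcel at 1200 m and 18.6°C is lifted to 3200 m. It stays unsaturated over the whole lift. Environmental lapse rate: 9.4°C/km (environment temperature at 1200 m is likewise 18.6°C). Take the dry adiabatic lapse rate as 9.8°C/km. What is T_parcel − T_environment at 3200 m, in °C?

Parcel:
  Dry to 3200 m: -9.8 × 2 km = -19.6°C, so T = -1°C.
Environment:
  Environment to 3200 m: -9.4 × 2 km = -18.8°C, so T = -0.2°C.
T_parcel − T_env = -1 − (-0.2) = -0.8°C

-0.8°C (parcel cooler than environment)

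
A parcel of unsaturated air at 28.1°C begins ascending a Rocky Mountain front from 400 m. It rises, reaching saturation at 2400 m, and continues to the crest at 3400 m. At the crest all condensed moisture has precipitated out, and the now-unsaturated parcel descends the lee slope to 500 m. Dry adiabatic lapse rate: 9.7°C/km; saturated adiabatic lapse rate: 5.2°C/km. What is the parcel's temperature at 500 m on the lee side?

31.63°C

400–2400 m, dry: Δz = 2 km ⇒ ΔT = -19.4°C; T = 8.7°C
2400–3400 m, saturated: Δz = 1 km ⇒ ΔT = -5.2°C; T = 3.5°C
3400–500 m, dry descent: Δz = 2.9 km ⇒ ΔT = +28.13°C; T = 31.63°C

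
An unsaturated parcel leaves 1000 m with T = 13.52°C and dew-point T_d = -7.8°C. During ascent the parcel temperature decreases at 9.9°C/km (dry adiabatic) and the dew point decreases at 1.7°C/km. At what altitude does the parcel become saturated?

3600 m

T and T_d converge at 9.9 − 1.7 = 8.2°C per km
Height above start = (13.52 − (-7.8)) / 8.2 = 2.6 km
LCL altitude = 1000 m + 2600 m = 3600 m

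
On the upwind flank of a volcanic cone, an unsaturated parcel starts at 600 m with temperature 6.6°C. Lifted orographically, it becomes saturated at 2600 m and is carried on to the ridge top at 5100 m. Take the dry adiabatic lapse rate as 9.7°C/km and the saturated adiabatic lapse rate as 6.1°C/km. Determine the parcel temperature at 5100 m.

From 600 m to 2600 m (dry): cools by 9.7 × 2 = 19.4°C, giving -12.8°C.
From 2600 m to 5100 m (saturated): cools by 6.1 × 2.5 = 15.25°C, giving -28.05°C.

-28.05°C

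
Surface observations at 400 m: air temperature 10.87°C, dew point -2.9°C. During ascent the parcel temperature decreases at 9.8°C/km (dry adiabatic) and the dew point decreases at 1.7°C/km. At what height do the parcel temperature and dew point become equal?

T and T_d converge at 9.8 − 1.7 = 8.1°C per km
Height above start = (10.87 − (-2.9)) / 8.1 = 1.7 km
LCL altitude = 400 m + 1700 m = 2100 m

2100 m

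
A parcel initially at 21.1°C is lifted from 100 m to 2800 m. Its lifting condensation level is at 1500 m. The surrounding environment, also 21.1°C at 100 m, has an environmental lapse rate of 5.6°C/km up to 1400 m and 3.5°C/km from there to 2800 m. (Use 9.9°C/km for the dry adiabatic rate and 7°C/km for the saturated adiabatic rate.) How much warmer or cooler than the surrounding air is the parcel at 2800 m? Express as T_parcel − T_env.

Parcel:
  Dry to 1500 m: -9.9 × 1.4 km = -13.86°C, so T = 7.24°C.
  Saturated to 2800 m: -7 × 1.3 km = -9.1°C, so T = -1.86°C.
Environment:
  Environment, lower layer to 1400 m: -5.6 × 1.3 km = -7.28°C, so T = 13.82°C.
  Environment, upper layer to 2800 m: -3.5 × 1.4 km = -4.9°C, so T = 8.92°C.
T_parcel − T_env = -1.86 − 8.92 = -10.78°C

-10.78°C (parcel cooler than environment)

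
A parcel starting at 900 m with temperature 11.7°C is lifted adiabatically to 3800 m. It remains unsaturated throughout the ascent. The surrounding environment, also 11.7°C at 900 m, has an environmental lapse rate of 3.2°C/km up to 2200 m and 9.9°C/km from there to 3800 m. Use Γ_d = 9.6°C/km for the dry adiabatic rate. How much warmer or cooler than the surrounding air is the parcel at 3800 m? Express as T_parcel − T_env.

Parcel:
  900–3800 m, dry: Δz = 2.9 km ⇒ ΔT = -27.84°C; T = -16.14°C
Environment:
  900–2200 m, environment, lower layer: Δz = 1.3 km ⇒ ΔT = -4.16°C; T = 7.54°C
  2200–3800 m, environment, upper layer: Δz = 1.6 km ⇒ ΔT = -15.84°C; T = -8.3°C
T_parcel − T_env = -16.14 − (-8.3) = -7.84°C

-7.84°C (parcel cooler than environment)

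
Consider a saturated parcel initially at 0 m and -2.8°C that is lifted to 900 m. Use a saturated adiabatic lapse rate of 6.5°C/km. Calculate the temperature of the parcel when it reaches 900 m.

-8.65°C

Saturated adiabatic to 900 m: -6.5 × 0.9 km = -5.85°C, so T = -8.65°C.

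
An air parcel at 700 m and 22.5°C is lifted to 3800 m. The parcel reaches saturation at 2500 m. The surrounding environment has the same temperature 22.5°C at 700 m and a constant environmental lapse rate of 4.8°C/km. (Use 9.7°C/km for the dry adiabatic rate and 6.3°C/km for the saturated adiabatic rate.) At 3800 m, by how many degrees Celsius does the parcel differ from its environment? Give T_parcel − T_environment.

Parcel:
  700 → 2500 m (dry, 9.7°C/km): ΔT = -9.7 × 1.8 = -17.46°C → T = 5.04°C
  2500 → 3800 m (saturated, 6.3°C/km): ΔT = -6.3 × 1.3 = -8.19°C → T = -3.15°C
Environment:
  700 → 3800 m (environment, 4.8°C/km): ΔT = -4.8 × 3.1 = -14.88°C → T = 7.62°C
T_parcel − T_env = -3.15 − 7.62 = -10.77°C

-10.77°C (parcel cooler than environment)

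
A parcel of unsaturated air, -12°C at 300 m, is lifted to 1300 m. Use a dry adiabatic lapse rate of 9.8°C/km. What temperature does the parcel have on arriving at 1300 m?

From 300 m to 1300 m (dry adiabatic): cools by 9.8 × 1 = 9.8°C, giving -21.8°C.

-21.8°C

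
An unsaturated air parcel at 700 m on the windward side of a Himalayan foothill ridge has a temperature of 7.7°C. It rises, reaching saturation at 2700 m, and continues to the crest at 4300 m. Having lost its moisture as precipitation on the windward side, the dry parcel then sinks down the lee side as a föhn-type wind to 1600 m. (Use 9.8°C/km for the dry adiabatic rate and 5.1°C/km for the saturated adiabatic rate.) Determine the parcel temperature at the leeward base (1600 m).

700 → 2700 m (dry, 9.8°C/km): ΔT = -9.8 × 2 = -19.6°C → T = -11.9°C
2700 → 4300 m (saturated, 5.1°C/km): ΔT = -5.1 × 1.6 = -8.16°C → T = -20.06°C
4300 → 1600 m (dry descent, 9.8°C/km): ΔT = +9.8 × 2.7 = +26.46°C → T = 6.4°C

6.4°C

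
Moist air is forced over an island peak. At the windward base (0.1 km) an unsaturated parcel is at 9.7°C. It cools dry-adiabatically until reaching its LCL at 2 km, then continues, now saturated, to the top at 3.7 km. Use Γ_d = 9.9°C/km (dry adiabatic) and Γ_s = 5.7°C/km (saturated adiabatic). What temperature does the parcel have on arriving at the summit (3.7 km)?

-18.8°C

From 100 m to 2000 m (dry): cools by 9.9 × 1.9 = 18.81°C, giving -9.11°C.
From 2000 m to 3700 m (saturated): cools by 5.7 × 1.7 = 9.69°C, giving -18.8°C.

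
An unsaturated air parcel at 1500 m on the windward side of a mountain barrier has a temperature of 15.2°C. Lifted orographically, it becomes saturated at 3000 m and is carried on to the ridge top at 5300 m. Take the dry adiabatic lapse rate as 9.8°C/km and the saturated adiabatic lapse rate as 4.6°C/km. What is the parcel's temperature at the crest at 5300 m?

-10.08°C

From 1500 m to 3000 m (dry): cools by 9.8 × 1.5 = 14.7°C, giving 0.5°C.
From 3000 m to 5300 m (saturated): cools by 4.6 × 2.3 = 10.58°C, giving -10.08°C.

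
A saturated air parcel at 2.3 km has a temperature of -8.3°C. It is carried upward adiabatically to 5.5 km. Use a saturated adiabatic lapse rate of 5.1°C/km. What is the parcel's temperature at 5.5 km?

2300 → 5500 m (saturated adiabatic, 5.1°C/km): ΔT = -5.1 × 3.2 = -16.32°C → T = -24.62°C

-24.62°C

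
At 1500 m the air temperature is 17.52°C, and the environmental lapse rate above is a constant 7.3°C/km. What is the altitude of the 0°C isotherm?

Height above start = (17.52 − 0) / 7.3 = 2.4 km
Altitude = 1500 m + 2400 m = 3900 m

3900 m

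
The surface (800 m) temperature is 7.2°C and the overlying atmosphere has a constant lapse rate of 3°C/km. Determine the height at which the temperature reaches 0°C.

Height above start = (7.2 − 0) / 3 = 2.4 km
Altitude = 800 m + 2400 m = 3200 m

3200 m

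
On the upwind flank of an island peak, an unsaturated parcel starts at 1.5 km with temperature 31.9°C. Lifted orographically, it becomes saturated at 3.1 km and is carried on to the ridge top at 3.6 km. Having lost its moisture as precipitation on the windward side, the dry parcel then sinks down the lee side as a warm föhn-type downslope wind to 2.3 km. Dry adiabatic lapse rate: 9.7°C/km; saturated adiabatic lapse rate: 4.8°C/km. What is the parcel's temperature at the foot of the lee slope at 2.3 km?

1500 → 3100 m (dry, 9.7°C/km): ΔT = -9.7 × 1.6 = -15.52°C → T = 16.38°C
3100 → 3600 m (saturated, 4.8°C/km): ΔT = -4.8 × 0.5 = -2.4°C → T = 13.98°C
3600 → 2300 m (dry descent, 9.7°C/km): ΔT = +9.7 × 1.3 = +12.61°C → T = 26.59°C

26.59°C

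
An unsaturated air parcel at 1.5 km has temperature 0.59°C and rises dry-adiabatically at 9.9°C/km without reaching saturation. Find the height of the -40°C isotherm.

Height above start = (0.59 − (-40)) / 9.9 = 4.1 km
Altitude = 1500 m + 4100 m = 5600 m

5.6 km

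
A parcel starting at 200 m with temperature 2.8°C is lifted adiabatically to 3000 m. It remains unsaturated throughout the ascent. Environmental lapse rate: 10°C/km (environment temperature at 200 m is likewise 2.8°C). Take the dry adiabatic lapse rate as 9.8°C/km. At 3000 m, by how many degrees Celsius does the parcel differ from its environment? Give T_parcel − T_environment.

Parcel:
  From 200 m to 3000 m (dry): cools by 9.8 × 2.8 = 27.44°C, giving -24.64°C.
Environment:
  From 200 m to 3000 m (environment): cools by 10 × 2.8 = 28°C, giving -25.2°C.
T_parcel − T_env = -24.64 − (-25.2) = +0.56°C

+0.56°C (parcel warmer than environment)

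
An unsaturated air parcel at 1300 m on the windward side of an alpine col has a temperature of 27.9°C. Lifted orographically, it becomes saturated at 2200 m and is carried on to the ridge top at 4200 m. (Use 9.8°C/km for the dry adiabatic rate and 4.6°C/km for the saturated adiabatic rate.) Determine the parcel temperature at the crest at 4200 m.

9.88°C

1300 → 2200 m (dry, 9.8°C/km): ΔT = -9.8 × 0.9 = -8.82°C → T = 19.08°C
2200 → 4200 m (saturated, 4.6°C/km): ΔT = -4.6 × 2 = -9.2°C → T = 9.88°C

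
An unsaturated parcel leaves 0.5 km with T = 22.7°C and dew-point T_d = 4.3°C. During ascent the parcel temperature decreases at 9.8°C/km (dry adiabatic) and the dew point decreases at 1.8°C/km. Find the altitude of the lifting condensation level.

T and T_d converge at 9.8 − 1.8 = 8°C per km
Height above start = (22.7 − 4.3) / 8 = 2.3 km
LCL altitude = 500 m + 2300 m = 2800 m

2.8 km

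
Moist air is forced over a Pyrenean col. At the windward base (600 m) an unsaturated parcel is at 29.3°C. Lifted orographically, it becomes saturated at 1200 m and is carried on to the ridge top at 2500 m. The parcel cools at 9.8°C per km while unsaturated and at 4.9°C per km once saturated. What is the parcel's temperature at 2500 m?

17.05°C

Dry to 1200 m: -9.8 × 0.6 km = -5.88°C, so T = 23.42°C.
Saturated to 2500 m: -4.9 × 1.3 km = -6.37°C, so T = 17.05°C.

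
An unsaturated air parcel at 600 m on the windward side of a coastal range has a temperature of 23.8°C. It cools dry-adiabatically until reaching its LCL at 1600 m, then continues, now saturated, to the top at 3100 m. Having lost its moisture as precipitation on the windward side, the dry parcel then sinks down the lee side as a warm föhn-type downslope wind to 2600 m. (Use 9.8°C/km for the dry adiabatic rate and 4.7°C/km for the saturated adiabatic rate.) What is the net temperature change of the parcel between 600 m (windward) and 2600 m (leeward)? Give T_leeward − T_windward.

-11.95°C

600 → 1600 m (dry, 9.8°C/km): ΔT = -9.8 × 1 = -9.8°C → T = 14°C
1600 → 3100 m (saturated, 4.7°C/km): ΔT = -4.7 × 1.5 = -7.05°C → T = 6.95°C
3100 → 2600 m (dry descent, 9.8°C/km): ΔT = +9.8 × 0.5 = +4.9°C → T = 11.85°C
Net change vs windward start: 11.85 − 23.8 = -11.95°C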